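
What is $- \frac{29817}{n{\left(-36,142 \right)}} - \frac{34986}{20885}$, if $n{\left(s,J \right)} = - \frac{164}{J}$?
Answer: $\frac{44210822343}{1712570} \approx 25815.0$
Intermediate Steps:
$- \frac{29817}{n{\left(-36,142 \right)}} - \frac{34986}{20885} = - \frac{29817}{\left(-164\right) \frac{1}{142}} - \frac{34986}{20885} = - \frac{29817}{- \frac{82}{71}} - \frac{34986}{20885} = \left(-29817\right) \left(- \frac{71}{82}\right) - \frac{34986}{20885} = \frac{2117007}{82} - \frac{34986}{20885} = \frac{44210822343}{1712570}$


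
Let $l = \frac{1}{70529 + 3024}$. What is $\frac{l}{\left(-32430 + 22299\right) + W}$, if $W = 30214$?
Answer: $\frac{1}{1477164899} \approx 6.7697 \cdot 10^{-10}$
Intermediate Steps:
$l = \frac{1}{73553} \approx 1.3596 \cdot 10^{-5}$
$\frac{l}{\left(-32430 + 22299\right) + W} = \frac{1}{73553 \left(\left(-32430 + 22299\right) + 30214\right)} = \frac{1}{73553 \left(-10131 + 30214\right)} = \frac{1}{73553 \cdot 20083} = \frac{1}{73553} \cdot \frac{1}{20083} = \frac{1}{1477164899}$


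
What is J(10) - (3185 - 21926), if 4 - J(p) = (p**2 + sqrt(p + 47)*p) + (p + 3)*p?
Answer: 18515 - 10*sqrt(57) ≈ 18440.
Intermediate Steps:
J(p) = 4 - p**2 - p*sqrt(47 + p) - p*(3 + p) (J(p) = 4 - ((p**2 + sqrt(p + 47)*p) + (p + 3)*p) = 4 - ((p**2 + sqrt(47 + p)*p) + (3 + p)*p) = 4 - ((p**2 + p*sqrt(47 + p)) + p*(3 + p)) = 4 - (p**2 + p*sqrt(47 + p) + p*(3 + p)) = 4 + (-p**2 - p*sqrt(47 + p) - p*(3 + p)) = 4 - p**2 - p*sqrt(47 + p) - p*(3 + p))
J(10) - (3185 - 21926) = (4 - 3*10 - 2*10**2 - 1*10*sqrt(47 + 10)) - (3185 - 21926) = (4 - 30 - 2*100 - 1*10*sqrt(57)) - 1*(-18741) = (4 - 30 - 200 - 10*sqrt(57)) + 18741 = (-226 - 10*sqrt(57)) + 18741 = 18515 - 10*sqrt(57)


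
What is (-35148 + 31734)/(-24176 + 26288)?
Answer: -569/352 ≈ -1.6165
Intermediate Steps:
(-35148 + 31734)/(-24176 + 26288) = -3414/2112 = -3414*1/2112 = -569/352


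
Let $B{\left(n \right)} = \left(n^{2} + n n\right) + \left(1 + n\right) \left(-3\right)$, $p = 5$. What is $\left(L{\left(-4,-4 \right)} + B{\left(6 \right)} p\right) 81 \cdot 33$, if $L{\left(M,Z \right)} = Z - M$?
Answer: $681615$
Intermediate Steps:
$B{\left(n \right)} = -3 - 3 n + 2 n^{2}$ ($B{\left(n \right)} = \left(n^{2} + n^{2}\right) - \left(3 + 3 n\right) = 2 n^{2} - \left(3 + 3 n\right) = -3 - 3 n + 2 n^{2}$)
$\left(L{\left(-4,-4 \right)} + B{\left(6 \right)} p\right) 81 \cdot 33 = \left(\left(-4 - -4\right) + \left(-3 - 18 + 2 \cdot 6^{2}\right) 5\right) 81 \cdot 33 = \left(\left(-4 + 4\right) + \left(-3 - 18 + 2 \cdot 36\right) 5\right) 81 \cdot 33 = \left(0 + \left(-3 - 18 + 72\right) 5\right) 81 \cdot 33 = \left(0 + 51 \cdot 5\right) 81 \cdot 33 = \left(0 + 255\right) 81 \cdot 33 = 255 \cdot 81 \cdot 33 = 20655 \cdot 33 = 681615$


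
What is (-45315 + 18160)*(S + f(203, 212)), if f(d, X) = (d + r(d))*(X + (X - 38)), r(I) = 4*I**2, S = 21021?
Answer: -1730481566625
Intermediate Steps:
f(d, X) = (-38 + 2*X)*(d + 4*d**2) (f(d, X) = (d + 4*d**2)*(X + (X - 38)) = (d + 4*d**2)*(X + (-38 + X)) = (d + 4*d**2)*(-38 + 2*X) = (-38 + 2*X)*(d + 4*d**2))
(-45315 + 18160)*(S + f(203, 212)) = (-45315 + 18160)*(21021 + 2*203*(-19 + 212 - 76*203 + 4*212*203)) = -27155*(21021 + 2*203*(-19 + 212 - 15428 + 172144)) = -27155*(21021 + 2*203*156909) = -27155*(21021 + 63705054) = -27155*63726075 = -1730481566625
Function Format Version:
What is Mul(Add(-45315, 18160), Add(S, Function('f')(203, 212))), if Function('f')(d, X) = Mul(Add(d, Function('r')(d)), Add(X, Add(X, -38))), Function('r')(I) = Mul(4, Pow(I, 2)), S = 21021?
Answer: -1730481566625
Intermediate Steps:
Function('f')(d, X) = Mul(Add(-38, Mul(2, X)), Add(d, Mul(4, Pow(d, 2)))) (Function('f')(d, X) = Mul(Add(d, Mul(4, Pow(d, 2))), Add(X, Add(X, -38))) = Mul(Add(d, Mul(4, Pow(d, 2))), Add(X, Add(-38, X))) = Mul(Add(d, Mul(4, Pow(d, 2))), Add(-38, Mul(2, X))) = Mul(Add(-38, Mul(2, X)), Add(d, Mul(4, Pow(d, 2)))))
Mul(Add(-45315, 18160), Add(S, Function('f')(203, 212))) = Mul(Add(-45315, 18160), Add(21021, Mul(2, 203, Add(-19, 212, Mul(-76, 203), Mul(4, 212, 203))))) = Mul(-27155, Add(21021, Mul(2, 203, Add(-19, 212, -15428, 172144)))) = Mul(-27155, Add(21021, Mul(2, 203, 156909))) = Mul(-27155, Add(21021, 63705054)) = Mul(-27155, 63726075) = -1730481566625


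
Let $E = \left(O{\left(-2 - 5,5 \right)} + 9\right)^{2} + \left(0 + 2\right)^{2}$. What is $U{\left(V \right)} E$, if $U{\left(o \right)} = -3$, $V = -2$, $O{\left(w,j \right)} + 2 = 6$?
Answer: $-519$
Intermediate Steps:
$O{\left(w,j \right)} = 4$ ($O{\left(w,j \right)} = -2 + 6 = 4$)
$E = 173$ ($E = \left(4 + 9\right)^{2} + \left(0 + 2\right)^{2} = 13^{2} + 2^{2} = 169 + 4 = 173$)
$U{\left(V \right)} E = \left(-3\right) 173 = -519$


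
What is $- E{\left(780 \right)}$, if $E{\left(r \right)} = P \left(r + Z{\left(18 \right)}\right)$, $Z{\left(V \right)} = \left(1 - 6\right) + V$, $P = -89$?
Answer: $70577$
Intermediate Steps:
$Z{\left(V \right)} = -5 + V$
$E{\left(r \right)} = -1157 - 89 r$ ($E{\left(r \right)} = - 89 \left(r + \left(-5 + 18\right)\right) = - 89 \left(r + 13\right) = - 89 \left(13 + r\right) = -1157 - 89 r$)
$- E{\left(780 \right)} = - (-1157 - 69420) = \left(-1\right) \left(-70577\right) = 70577$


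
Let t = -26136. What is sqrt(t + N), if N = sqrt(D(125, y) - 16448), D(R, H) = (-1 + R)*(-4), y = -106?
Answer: 2*sqrt(-6534 + I*sqrt(1059)) ≈ 0.40258 + 161.67*I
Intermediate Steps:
D(R, H) = 4 - 4*R
N = 4*I*sqrt(1059) (N = sqrt((4 - 4*125) - 16448) = sqrt((4 - 500) - 16448) = sqrt(-496 - 16448) = sqrt(-16944) = 4*I*sqrt(1059) ≈ 130.17*I)
sqrt(t + N) = sqrt(-26136 + 4*I*sqrt(1059))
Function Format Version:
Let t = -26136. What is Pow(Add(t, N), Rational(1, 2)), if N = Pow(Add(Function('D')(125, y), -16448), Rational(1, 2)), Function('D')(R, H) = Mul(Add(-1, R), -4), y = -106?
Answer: Mul(2, Pow(Add(-6534, Mul(I, Pow(1059, Rational(1, 2)))), Rational(1, 2))) ≈ Add(0.40258, Mul(161.67, I))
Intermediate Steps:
Function('D')(R, H) = Add(4, Mul(-4, R))
N = Mul(4, I, Pow(1059, Rational(1, 2))) (N = Pow(Add(Add(4, Mul(-4, 125)), -16448), Rational(1, 2)) = Pow(Add(Add(4, -500), -16448), Rational(1, 2)) = Pow(Add(-496, -16448), Rational(1, 2)) = Pow(-16944, Rational(1, 2)) = Mul(4, I, Pow(1059, Rational(1, 2))) ≈ Mul(130.17, I))
Pow(Add(t, N), Rational(1, 2)) = Pow(Add(-26136, Mul(4, I, Pow(1059, Rational(1, 2)))), Rational(1, 2))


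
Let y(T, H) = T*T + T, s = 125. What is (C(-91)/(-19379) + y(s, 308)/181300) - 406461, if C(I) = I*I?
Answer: -4080189815945/10038322 ≈ -4.0646e+5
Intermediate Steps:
y(T, H) = T + T**2 (y(T, H) = T**2 + T = T + T**2)
C(I) = I**2
(C(-91)/(-19379) + y(s, 308)/181300) - 406461 = ((-91)**2/(-19379) + (125*(1 + 125))/181300) - 406461 = (8281*(-1/19379) + (125*126)*(1/181300)) - 406461 = (-8281/19379 + 15750*(1/181300)) - 406461 = (-8281/19379 + 45/518) - 406461 = -3417503/10038322 - 406461 = -4080189815945/10038322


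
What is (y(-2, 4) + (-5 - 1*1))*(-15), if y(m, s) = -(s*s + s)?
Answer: 390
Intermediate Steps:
y(m, s) = -s - s² (y(m, s) = -(s² + s) = -(s + s²) = -s - s²)
(y(-2, 4) + (-5 - 1*1))*(-15) = (-1*4*(1 + 4) + (-5 - 1*1))*(-15) = (-1*4*5 + (-5 - 1))*(-15) = (-20 - 6)*(-15) = -26*(-15) = 390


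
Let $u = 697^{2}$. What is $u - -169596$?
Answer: $655405$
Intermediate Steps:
$u = 485809$
$u - -169596 = 485809 - -169596 = 485809 + 169596 = 655405$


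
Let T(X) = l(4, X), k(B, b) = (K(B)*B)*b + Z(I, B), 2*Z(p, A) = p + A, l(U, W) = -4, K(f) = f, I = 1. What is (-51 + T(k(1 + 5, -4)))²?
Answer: 3025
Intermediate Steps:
Z(p, A) = A/2 + p/2 (Z(p, A) = (p + A)/2 = (A + p)/2 = A/2 + p/2)
k(B, b) = ½ + B/2 + b*B² (k(B, b) = (B*B)*b + (B/2 + (½)*1) = B²*b + (B/2 + ½) = b*B² + (½ + B/2) = ½ + B/2 + b*B²)
T(X) = -4
(-51 + T(k(1 + 5, -4)))² = (-51 - 4)² = (-55)² = 3025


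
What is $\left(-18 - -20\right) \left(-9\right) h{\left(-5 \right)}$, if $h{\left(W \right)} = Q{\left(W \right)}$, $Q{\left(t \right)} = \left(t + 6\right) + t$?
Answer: $72$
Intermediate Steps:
$Q{\left(t \right)} = 6 + 2 t$ ($Q{\left(t \right)} = \left(6 + t\right) + t = 6 + 2 t$)
$h{\left(W \right)} = 6 + 2 W$
$\left(-18 - -20\right) \left(-9\right) h{\left(-5 \right)} = \left(-18 - -20\right) \left(-9\right) \left(6 + 2 \left(-5\right)\right) = \left(-18 + 20\right) \left(-9\right) \left(6 - 10\right) = 2 \left(-9\right) \left(-4\right) = \left(-18\right) \left(-4\right) = 72$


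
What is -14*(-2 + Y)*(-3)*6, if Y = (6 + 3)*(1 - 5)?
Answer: -9576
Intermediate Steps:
Y = -36 (Y = 9*(-4) = -36)
-14*(-2 + Y)*(-3)*6 = -14*(-2 - 36)*(-3)*6 = -(-532)*(-3)*6 = -14*114*6 = -1596*6 = -9576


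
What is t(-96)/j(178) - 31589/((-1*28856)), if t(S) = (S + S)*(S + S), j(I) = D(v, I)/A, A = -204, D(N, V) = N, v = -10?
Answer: 108502411513/144280 ≈ 7.5203e+5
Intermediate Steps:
j(I) = 5/102 (j(I) = -10/(-204) = -10*(-1/204) = 5/102)
t(S) = 4*S² (t(S) = (2*S)*(2*S) = 4*S²)
t(-96)/j(178) - 31589/((-1*28856)) = (4*(-96)²)/(5/102) - 31589/((-1*28856)) = (4*9216)*(102/5) - 31589/(-28856) = 36864*(102/5) - 31589*(-1/28856) = 3760128/5 + 31589/28856 = 108502411513/144280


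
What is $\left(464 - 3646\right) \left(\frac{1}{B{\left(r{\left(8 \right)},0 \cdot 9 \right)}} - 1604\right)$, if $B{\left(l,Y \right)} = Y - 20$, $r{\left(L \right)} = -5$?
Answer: $\frac{51040871}{10} \approx 5.1041 \cdot 10^{6}$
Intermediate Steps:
$B{\left(l,Y \right)} = -20 + Y$ ($B{\left(l,Y \right)} = Y - 20 = -20 + Y$)
$\left(464 - 3646\right) \left(\frac{1}{B{\left(r{\left(8 \right)},0 \cdot 9 \right)}} - 1604\right) = \left(464 - 3646\right) \left(\frac{1}{-20 + 0 \cdot 9} - 1604\right) = - 3182 \left(\frac{1}{-20 + 0} - 1604\right) = - 3182 \left(\frac{1}{-20} - 1604\right) = - 3182 \left(- \frac{1}{20} - 1604\right) = \left(-3182\right) \left(- \frac{32081}{20}\right) = \frac{51040871}{10}$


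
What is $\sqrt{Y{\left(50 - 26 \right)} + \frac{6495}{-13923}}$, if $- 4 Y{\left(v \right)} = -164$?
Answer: $\frac{2 \sqrt{218261589}}{4641} \approx 6.3666$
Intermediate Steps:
$Y{\left(v \right)} = 41$ ($Y{\left(v \right)} = \left(- \frac{1}{4}\right) \left(-164\right) = 41$)
$\sqrt{Y{\left(50 - 26 \right)} + \frac{6495}{-13923}} = \sqrt{41 + \frac{6495}{-13923}} = \sqrt{41 + 6495 \left(- \frac{1}{13923}\right)} = \sqrt{41 - \frac{2165}{4641}} = \sqrt{\frac{188116}{4641}} = \frac{2 \sqrt{218261589}}{4641}$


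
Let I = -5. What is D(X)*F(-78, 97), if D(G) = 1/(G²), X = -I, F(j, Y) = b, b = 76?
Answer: 76/25 ≈ 3.0400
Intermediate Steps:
F(j, Y) = 76
X = 5 (X = -1*(-5) = 5)
D(G) = G⁻²
D(X)*F(-78, 97) = 76/5² = (1/25)*76 = 76/25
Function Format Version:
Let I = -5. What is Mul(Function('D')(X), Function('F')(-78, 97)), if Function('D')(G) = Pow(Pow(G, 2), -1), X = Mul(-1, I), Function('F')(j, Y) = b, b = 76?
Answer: Rational(76, 25) ≈ 3.0400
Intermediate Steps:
Function('F')(j, Y) = 76
X = 5 (X = Mul(-1, -5) = 5)
Function('D')(G) = Pow(G, -2)
Mul(Function('D')(X), Function('F')(-78, 97)) = Mul(Pow(5, -2), 76) = Mul(Rational(1, 25), 76) = Rational(76, 25)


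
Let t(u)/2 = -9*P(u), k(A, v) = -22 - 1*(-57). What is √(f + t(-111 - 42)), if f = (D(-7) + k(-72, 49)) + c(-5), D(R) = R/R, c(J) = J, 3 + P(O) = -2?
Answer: 11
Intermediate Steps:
k(A, v) = 35 (k(A, v) = -22 + 57 = 35)
P(O) = -5 (P(O) = -3 - 2 = -5)
D(R) = 1
t(u) = 90 (t(u) = 2*(-9*(-5)) = 2*45 = 90)
f = 31 (f = (1 + 35) - 5 = 36 - 5 = 31)
√(f + t(-111 - 42)) = √(31 + 90) = √121 = 11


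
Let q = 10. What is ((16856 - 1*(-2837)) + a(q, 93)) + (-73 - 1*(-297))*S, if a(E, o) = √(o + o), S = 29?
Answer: 26189 + √186 ≈ 26203.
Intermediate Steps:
a(E, o) = √2*√o (a(E, o) = √(2*o) = √2*√o)
((16856 - 1*(-2837)) + a(q, 93)) + (-73 - 1*(-297))*S = ((16856 - 1*(-2837)) + √2*√93) + (-73 - 1*(-297))*29 = ((16856 + 2837) + √186) + (-73 + 297)*29 = (19693 + √186) + 224*29 = (19693 + √186) + 6496 = 26189 + √186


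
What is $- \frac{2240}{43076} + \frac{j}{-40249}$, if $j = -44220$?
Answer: $\frac{41242340}{39403771} \approx 1.0467$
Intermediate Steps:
$- \frac{2240}{43076} + \frac{j}{-40249} = - \frac{2240}{43076} - \frac{44220}{-40249} = \left(-2240\right) \frac{1}{43076} - - \frac{4020}{3659} = - \frac{560}{10769} + \frac{4020}{3659} = \frac{41242340}{39403771}$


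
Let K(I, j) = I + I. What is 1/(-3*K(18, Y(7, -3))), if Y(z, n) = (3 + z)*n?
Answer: -1/108 ≈ -0.0092593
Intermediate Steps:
Y(z, n) = n*(3 + z)
K(I, j) = 2*I
1/(-3*K(18, Y(7, -3))) = 1/(-6*18) = 1/(-3*36) = 1/(-108) = -1/108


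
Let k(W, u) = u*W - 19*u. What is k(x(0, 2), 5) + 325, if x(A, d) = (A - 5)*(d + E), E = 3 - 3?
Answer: 180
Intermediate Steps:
E = 0
x(A, d) = d*(-5 + A) (x(A, d) = (A - 5)*(d + 0) = (-5 + A)*d = d*(-5 + A))
k(W, u) = -19*u + W*u (k(W, u) = W*u - 19*u = -19*u + W*u)
k(x(0, 2), 5) + 325 = 5*(-19 + 2*(-5 + 0)) + 325 = 5*(-19 + 2*(-5)) + 325 = 5*(-19 - 10) + 325 = 5*(-29) + 325 = -145 + 325 = 180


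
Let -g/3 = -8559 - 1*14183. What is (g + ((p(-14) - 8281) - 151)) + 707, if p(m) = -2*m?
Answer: 60529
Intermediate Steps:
g = 68226 (g = -3*(-8559 - 1*14183) = -3*(-8559 - 14183) = -3*(-22742) = 68226)
(g + ((p(-14) - 8281) - 151)) + 707 = (68226 + ((-2*(-14) - 8281) - 151)) + 707 = (68226 + ((28 - 8281) - 151)) + 707 = (68226 + (-8253 - 151)) + 707 = (68226 - 8404) + 707 = 59822 + 707 = 60529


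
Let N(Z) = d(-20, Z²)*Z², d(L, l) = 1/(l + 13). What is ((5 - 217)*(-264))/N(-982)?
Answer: 13493003304/241081 ≈ 55969.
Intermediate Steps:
d(L, l) = 1/(13 + l)
N(Z) = Z²/(13 + Z²)
((5 - 217)*(-264))/N(-982) = ((5 - 217)*(-264))/(((-982)²/(13 + (-982)²))) = (-212*(-264))/((964324/(13 + 964324))) = 55968/((964324/964337)) = 55968/((964324*(1/964337))) = 55968/(964324/964337) = 55968*(964337/964324) = 13493003304/241081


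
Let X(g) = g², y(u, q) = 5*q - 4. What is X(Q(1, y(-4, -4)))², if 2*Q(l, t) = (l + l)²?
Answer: 16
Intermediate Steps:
y(u, q) = -4 + 5*q
Q(l, t) = 2*l² (Q(l, t) = (l + l)²/2 = (2*l)²/2 = (4*l²)/2 = 2*l²)
X(Q(1, y(-4, -4)))² = ((2*1²)²)² = ((2*1)²)² = (2²)² = 4² = 16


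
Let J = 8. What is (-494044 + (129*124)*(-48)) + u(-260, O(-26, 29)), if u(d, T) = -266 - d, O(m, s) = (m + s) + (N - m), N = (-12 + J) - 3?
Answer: -1261858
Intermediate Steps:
N = -7 (N = (-12 + 8) - 3 = -4 - 3 = -7)
O(m, s) = -7 + s (O(m, s) = (m + s) + (-7 - m) = -7 + s)
(-494044 + (129*124)*(-48)) + u(-260, O(-26, 29)) = (-494044 + (129*124)*(-48)) + (-266 - 1*(-260)) = (-494044 + 15996*(-48)) + (-266 + 260) = (-494044 - 767808) - 6 = -1261852 - 6 = -1261858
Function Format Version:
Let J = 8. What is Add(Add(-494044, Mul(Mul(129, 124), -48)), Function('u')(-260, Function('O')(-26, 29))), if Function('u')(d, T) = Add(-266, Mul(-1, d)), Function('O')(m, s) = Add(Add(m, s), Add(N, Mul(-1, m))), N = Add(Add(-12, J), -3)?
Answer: -1261858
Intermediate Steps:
N = -7 (N = Add(Add(-12, 8), -3) = Add(-4, -3) = -7)
Function('O')(m, s) = Add(-7, s) (Function('O')(m, s) = Add(Add(m, s), Add(-7, Mul(-1, m))) = Add(-7, s))
Add(Add(-494044, Mul(Mul(129, 124), -48)), Function('u')(-260, Function('O')(-26, 29))) = Add(Add(-494044, Mul(Mul(129, 124), -48)), Add(-266, Mul(-1, -260))) = Add(Add(-494044, Mul(15996, -48)), Add(-266, 260)) = Add(Add(-494044, -767808), -6) = Add(-1261852, -6) = -1261858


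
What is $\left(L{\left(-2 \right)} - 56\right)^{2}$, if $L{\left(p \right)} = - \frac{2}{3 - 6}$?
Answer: $\frac{27556}{9} \approx 3061.8$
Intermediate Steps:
$L{\left(p \right)} = \frac{2}{3}$ ($L{\left(p \right)} = - \frac{2}{3 - 6} = - \frac{2}{-3} = \left(-2\right) \left(- \frac{1}{3}\right) = \frac{2}{3}$)
$\left(L{\left(-2 \right)} - 56\right)^{2} = \left(\frac{2}{3} - 56\right)^{2} = \left(- \frac{166}{3}\right)^{2} = \frac{27556}{9}$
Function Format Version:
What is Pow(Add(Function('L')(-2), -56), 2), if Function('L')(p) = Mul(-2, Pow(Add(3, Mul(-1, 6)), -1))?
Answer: Rational(27556, 9) ≈ 3061.8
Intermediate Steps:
Function('L')(p) = Rational(2, 3) (Function('L')(p) = Mul(-2, Pow(Add(3, -6), -1)) = Mul(-2, Pow(-3, -1)) = Mul(-2, Rational(-1, 3)) = Rational(2, 3))
Pow(Add(Function('L')(-2), -56), 2) = Pow(Add(Rational(2, 3), -56), 2) = Pow(Rational(-166, 3), 2) = Rational(27556, 9)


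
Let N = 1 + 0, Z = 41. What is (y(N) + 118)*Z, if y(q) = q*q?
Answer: 4879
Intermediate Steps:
N = 1
y(q) = q**2
(y(N) + 118)*Z = (1**2 + 118)*41 = (1 + 118)*41 = 119*41 = 4879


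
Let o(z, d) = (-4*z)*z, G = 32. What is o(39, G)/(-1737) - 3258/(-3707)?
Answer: 3134726/715451 ≈ 4.3815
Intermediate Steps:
o(z, d) = -4*z²
o(39, G)/(-1737) - 3258/(-3707) = -4*39²/(-1737) - 3258/(-3707) = -4*1521*(-1/1737) - 3258*(-1/3707) = -6084*(-1/1737) + 3258/3707 = 676/193 + 3258/3707 = 3134726/715451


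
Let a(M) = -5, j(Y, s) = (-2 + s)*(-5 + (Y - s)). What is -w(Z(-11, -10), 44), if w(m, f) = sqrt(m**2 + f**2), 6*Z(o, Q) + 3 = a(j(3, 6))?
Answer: -4*sqrt(1090)/3 ≈ -44.020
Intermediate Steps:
j(Y, s) = (-2 + s)*(-5 + Y - s)
Z(o, Q) = -4/3 (Z(o, Q) = -1/2 + (1/6)*(-5) = -1/2 - 5/6 = -4/3)
w(m, f) = sqrt(f**2 + m**2)
-w(Z(-11, -10), 44) = -sqrt(44**2 + (-4/3)**2) = -sqrt(1936 + 16/9) = -sqrt(17440/9) = -4*sqrt(1090)/3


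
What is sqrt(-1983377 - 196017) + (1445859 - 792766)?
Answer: 653093 + I*sqrt(2179394) ≈ 6.5309e+5 + 1476.3*I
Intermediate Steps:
sqrt(-1983377 - 196017) + (1445859 - 792766) = sqrt(-2179394) + 653093 = I*sqrt(2179394) + 653093 = 653093 + I*sqrt(2179394)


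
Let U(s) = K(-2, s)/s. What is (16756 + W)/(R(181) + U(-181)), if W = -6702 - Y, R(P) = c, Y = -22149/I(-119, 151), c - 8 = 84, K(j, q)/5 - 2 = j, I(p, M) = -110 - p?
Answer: 12515/92 ≈ 136.03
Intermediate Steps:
K(j, q) = 10 + 5*j
c = 92 (c = 8 + 84 = 92)
Y = -2461 (Y = -22149/(-110 - 1*(-119)) = -22149/(-110 + 119) = -22149/9 = -22149*1/9 = -2461)
R(P) = 92
U(s) = 0 (U(s) = (10 + 5*(-2))/s = (10 - 10)/s = 0/s = 0)
W = -4241 (W = -6702 - 1*(-2461) = -6702 + 2461 = -4241)
(16756 + W)/(R(181) + U(-181)) = (16756 - 4241)/(92 + 0) = 12515/92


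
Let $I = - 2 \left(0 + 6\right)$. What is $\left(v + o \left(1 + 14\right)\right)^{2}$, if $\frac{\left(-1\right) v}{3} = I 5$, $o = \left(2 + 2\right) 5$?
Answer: $230400$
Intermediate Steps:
$I = -12$ ($I = \left(-2\right) 6 = -12$)
$o = 20$ ($o = 4 \cdot 5 = 20$)
$v = 180$ ($v = - 3 \left(\left(-12\right) 5\right) = \left(-3\right) \left(-60\right) = 180$)
$\left(v + o \left(1 + 14\right)\right)^{2} = \left(180 + 20 \left(1 + 14\right)\right)^{2} = \left(180 + 20 \cdot 15\right)^{2} = \left(180 + 300\right)^{2} = 480^{2} = 230400$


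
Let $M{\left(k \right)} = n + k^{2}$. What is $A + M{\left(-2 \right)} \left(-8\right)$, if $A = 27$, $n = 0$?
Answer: $-5$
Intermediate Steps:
$M{\left(k \right)} = k^{2}$ ($M{\left(k \right)} = 0 + k^{2} = k^{2}$)
$A + M{\left(-2 \right)} \left(-8\right) = 27 + \left(-2\right)^{2} \left(-8\right) = 27 + 4 \left(-8\right) = 27 - 32 = -5$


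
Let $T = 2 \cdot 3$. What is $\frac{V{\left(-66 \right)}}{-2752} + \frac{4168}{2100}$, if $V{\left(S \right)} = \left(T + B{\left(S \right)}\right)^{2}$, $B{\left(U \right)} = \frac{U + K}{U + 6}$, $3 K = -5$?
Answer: $\frac{245454733}{124830720} \approx 1.9663$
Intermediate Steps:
$K = - \frac{5}{3}$ ($K = \frac{1}{3} \left(-5\right) = - \frac{5}{3} \approx -1.6667$)
$T = 6$
$B{\left(U \right)} = \frac{- \frac{5}{3} + U}{6 + U}$ ($B{\left(U \right)} = \frac{U - \frac{5}{3}}{U + 6} = \frac{- \frac{5}{3} + U}{6 + U}$)
$V{\left(S \right)} = \left(6 + \frac{- \frac{5}{3} + S}{6 + S}\right)^{2}$
$\frac{V{\left(-66 \right)}}{-2752} + \frac{4168}{2100} = \frac{\frac{1}{9} \frac{1}{\left(6 - 66\right)^{2}} \left(103 + 21 \left(-66\right)\right)^{2}}{-2752} + \frac{4168}{2100} = \frac{\left(103 - 1386\right)^{2}}{9 \cdot 3600} \left(- \frac{1}{2752}\right) + 4168 \cdot \frac{1}{2100} = \frac{1}{9} \cdot \frac{1}{3600} \left(-1283\right)^{2} \left(- \frac{1}{2752}\right) + \frac{1042}{525} = \frac{1}{9} \cdot \frac{1}{3600} \cdot 1646089 \left(- \frac{1}{2752}\right) + \frac{1042}{525} = \frac{1646089}{32400} \left(- \frac{1}{2752}\right) + \frac{1042}{525} = - \frac{1646089}{89164800} + \frac{1042}{525} = \frac{245454733}{124830720}$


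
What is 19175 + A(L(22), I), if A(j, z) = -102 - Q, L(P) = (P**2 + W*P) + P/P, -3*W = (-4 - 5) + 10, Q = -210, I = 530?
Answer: 19283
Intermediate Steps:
W = -1/3 (W = -((-4 - 5) + 10)/3 = -(-9 + 10)/3 = -1/3*1 = -1/3 ≈ -0.33333)
L(P) = 1 + P**2 - P/3 (L(P) = (P**2 - P/3) + P/P = (P**2 - P/3) + 1 = 1 + P**2 - P/3)
A(j, z) = 108 (A(j, z) = -102 - 1*(-210) = -102 + 210 = 108)
19175 + A(L(22), I) = 19175 + 108 = 19283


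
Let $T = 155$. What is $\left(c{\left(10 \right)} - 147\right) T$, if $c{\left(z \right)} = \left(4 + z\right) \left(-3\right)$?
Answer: $-29295$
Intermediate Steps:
$c{\left(z \right)} = -12 - 3 z$
$\left(c{\left(10 \right)} - 147\right) T = \left(\left(-12 - 30\right) - 147\right) 155 = \left(-42 - 147\right) 155 = \left(-189\right) 155 = -29295$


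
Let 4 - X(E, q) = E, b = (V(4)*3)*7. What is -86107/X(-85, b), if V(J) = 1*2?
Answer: -86107/89 ≈ -967.49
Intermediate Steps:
V(J) = 2
b = 42 (b = (2*3)*7 = 6*7 = 42)
X(E, q) = 4 - E
-86107/X(-85, b) = -86107/(4 - 1*(-85)) = -86107/(4 + 85) = -86107/89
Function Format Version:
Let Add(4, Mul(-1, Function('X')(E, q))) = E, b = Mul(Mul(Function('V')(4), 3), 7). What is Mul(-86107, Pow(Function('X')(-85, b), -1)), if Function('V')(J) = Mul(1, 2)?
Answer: Rational(-86107, 89) ≈ -967.49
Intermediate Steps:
Function('V')(J) = 2
b = 42 (b = Mul(Mul(2, 3), 7) = Mul(6, 7) = 42)
Function('X')(E, q) = Add(4, Mul(-1, E))
Mul(-86107, Pow(Function('X')(-85, b), -1)) = Mul(-86107, Pow(Add(4, Mul(-1, -85)), -1)) = Mul(-86107, Pow(Add(4, 85), -1)) = Mul(-86107, Pow(89, -1)) = Mul(-86107, Rational(1, 89)) = Rational(-86107, 89)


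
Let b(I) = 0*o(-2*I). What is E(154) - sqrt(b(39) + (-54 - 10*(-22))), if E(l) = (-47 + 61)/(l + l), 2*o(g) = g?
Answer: 1/22 - sqrt(166) ≈ -12.839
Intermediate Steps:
o(g) = g/2
b(I) = 0 (b(I) = 0*((-2*I)/2) = 0*(-I) = 0)
E(l) = 7/l (E(l) = 14/((2*l)) = 14*(1/(2*l)) = 7/l)
E(154) - sqrt(b(39) + (-54 - 10*(-22))) = 7/154 - sqrt(0 + (-54 - 10*(-22))) = 7*(1/154) - sqrt(0 + (-54 + 220)) = 1/22 - sqrt(0 + 166) = 1/22 - sqrt(166)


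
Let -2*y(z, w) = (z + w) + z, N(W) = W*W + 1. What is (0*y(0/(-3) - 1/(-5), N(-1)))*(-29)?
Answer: 0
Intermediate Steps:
N(W) = 1 + W**2 (N(W) = W**2 + 1 = 1 + W**2)
y(z, w) = -z - w/2 (y(z, w) = -((z + w) + z)/2 = -((w + z) + z)/2 = -(w + 2*z)/2 = -z - w/2)
(0*y(0/(-3) - 1/(-5), N(-1)))*(-29) = (0*(-(0/(-3) - 1/(-5)) - (1 + (-1)**2)/2))*(-29) = (0*(-(0*(-1/3) - 1*(-1/5)) - (1 + 1)/2))*(-29) = (0*(-(0 + 1/5) - 1/2*2))*(-29) = (0*(-1*1/5 - 1))*(-29) = (0*(-1/5 - 1))*(-29) = (0*(-6/5))*(-29) = 0*(-29) = 0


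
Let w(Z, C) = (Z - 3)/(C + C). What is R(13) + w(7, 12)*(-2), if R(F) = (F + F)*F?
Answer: 1013/3 ≈ 337.67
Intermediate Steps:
w(Z, C) = (-3 + Z)/(2*C) (w(Z, C) = (-3 + Z)/((2*C)) = (-3 + Z)*(1/(2*C)) = (-3 + Z)/(2*C))
R(F) = 2*F**2 (R(F) = (2*F)*F = 2*F**2)
R(13) + w(7, 12)*(-2) = 2*13**2 + ((1/2)*(-3 + 7)/12)*(-2) = 2*169 + ((1/2)*(1/12)*4)*(-2) = 338 + (1/6)*(-2) = 338 - 1/3 = 1013/3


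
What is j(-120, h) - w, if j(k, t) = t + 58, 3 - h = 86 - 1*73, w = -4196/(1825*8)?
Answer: 176249/3650 ≈ 48.287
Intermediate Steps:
w = -1049/3650 (w = -4196/14600 = -4196*1/14600 = -1049/3650 ≈ -0.28740)
h = -10 (h = 3 - (86 - 1*73) = 3 - (86 - 73) = 3 - 1*13 = 3 - 13 = -10)
j(k, t) = 58 + t
j(-120, h) - w = (58 - 10) - 1*(-1049/3650) = 48 + 1049/3650 = 176249/3650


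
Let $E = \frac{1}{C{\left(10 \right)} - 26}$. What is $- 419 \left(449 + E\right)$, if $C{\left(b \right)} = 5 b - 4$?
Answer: $- \frac{3763039}{20} \approx -1.8815 \cdot 10^{5}$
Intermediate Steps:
$C{\left(b \right)} = -4 + 5 b$
$E = \frac{1}{20}$ ($E = \frac{1}{\left(-4 + 5 \cdot 10\right) - 26} = \frac{1}{\left(-4 + 50\right) - 26} = \frac{1}{46 - 26} = \frac{1}{20} \approx 0.05$)
$- 419 \left(449 + E\right) = - 419 \left(449 + \frac{1}{20}\right) = \left(-419\right) \frac{8981}{20} = - \frac{3763039}{20}$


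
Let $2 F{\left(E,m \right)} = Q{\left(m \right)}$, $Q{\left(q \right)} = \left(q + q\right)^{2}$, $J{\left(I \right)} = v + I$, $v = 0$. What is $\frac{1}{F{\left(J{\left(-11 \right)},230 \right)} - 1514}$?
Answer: $\frac{1}{104286} \approx 9.589 \cdot 10^{-6}$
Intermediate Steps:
$J{\left(I \right)} = I$ ($J{\left(I \right)} = 0 + I = I$)
$Q{\left(q \right)} = 4 q^{2}$ ($Q{\left(q \right)} = \left(2 q\right)^{2} = 4 q^{2}$)
$F{\left(E,m \right)} = 2 m^{2}$ ($F{\left(E,m \right)} = \frac{4 m^{2}}{2} = 2 m^{2}$)
$\frac{1}{F{\left(J{\left(-11 \right)},230 \right)} - 1514} = \frac{1}{2 \cdot 230^{2} - 1514} = \frac{1}{2 \cdot 52900 - 1514} = \frac{1}{105800 - 1514} = \frac{1}{104286}$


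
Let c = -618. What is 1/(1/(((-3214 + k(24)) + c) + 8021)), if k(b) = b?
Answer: 4213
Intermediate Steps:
1/(1/(((-3214 + k(24)) + c) + 8021)) = 1/(1/(((-3214 + 24) - 618) + 8021)) = 1/(1/((-3190 - 618) + 8021)) = 1/(1/(-3808 + 8021)) = 1/(1/4213) = 4213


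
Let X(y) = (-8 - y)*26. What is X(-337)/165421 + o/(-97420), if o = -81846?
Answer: 7186188923/8057656910 ≈ 0.89185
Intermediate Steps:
X(y) = -208 - 26*y
X(-337)/165421 + o/(-97420) = (-208 - 26*(-337))/165421 - 81846/(-97420) = (-208 + 8762)*(1/165421) - 81846*(-1/97420) = 8554*(1/165421) + 40923/48710 = 8554/165421 + 40923/48710 = 7186188923/8057656910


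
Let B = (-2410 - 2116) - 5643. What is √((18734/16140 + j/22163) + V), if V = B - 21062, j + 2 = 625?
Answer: I*√999018477054634869390/178855410 ≈ 176.72*I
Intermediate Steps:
j = 623 (j = -2 + 625 = 623)
B = -10169 (B = -4526 - 5643 = -10169)
V = -31231 (V = -10169 - 21062 = -31231)
√((18734/16140 + j/22163) + V) = √((18734/16140 + 623/22163) - 31231) = √((18734*(1/16140) + 623*(1/22163)) - 31231) = √((9367/8070 + 623/22163) - 31231) = √(212628431/178855410 - 31231) = √(-5585620681279/178855410) = I*√999018477054634869390/178855410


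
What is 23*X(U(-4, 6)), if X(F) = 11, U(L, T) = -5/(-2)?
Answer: 253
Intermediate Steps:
U(L, T) = 5/2 (U(L, T) = -5*(-½) = 5/2)
23*X(U(-4, 6)) = 23*11 = 253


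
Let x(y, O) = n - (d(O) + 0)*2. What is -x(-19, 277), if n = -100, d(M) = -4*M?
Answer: -2116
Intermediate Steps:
x(y, O) = -100 + 8*O (x(y, O) = -100 - (-4*O + 0)*2 = -100 - (-4*O)*2 = -100 - (-8)*O = -100 + 8*O)
-x(-19, 277) = -(-100 + 8*277) = -(-100 + 2216) = -1*2116 = -2116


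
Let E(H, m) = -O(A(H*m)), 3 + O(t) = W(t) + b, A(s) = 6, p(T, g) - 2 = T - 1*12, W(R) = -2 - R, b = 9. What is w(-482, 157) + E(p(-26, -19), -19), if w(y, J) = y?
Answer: -480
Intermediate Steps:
p(T, g) = -10 + T (p(T, g) = 2 + (T - 1*12) = 2 + (T - 12) = 2 + (-12 + T) = -10 + T)
O(t) = 4 - t (O(t) = -3 + ((-2 - t) + 9) = -3 + (7 - t) = 4 - t)
E(H, m) = 2 (E(H, m) = -(4 - 1*6) = -(4 - 6) = -1*(-2) = 2)
w(-482, 157) + E(p(-26, -19), -19) = -482 + 2 = -480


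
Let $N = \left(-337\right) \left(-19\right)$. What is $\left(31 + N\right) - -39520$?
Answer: $45954$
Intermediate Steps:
$N = 6403$
$\left(31 + N\right) - -39520 = \left(31 + 6403\right) - -39520 = 6434 + 39520 = 45954$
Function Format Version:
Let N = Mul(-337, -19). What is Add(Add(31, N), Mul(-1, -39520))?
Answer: 45954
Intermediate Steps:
N = 6403
Add(Add(31, N), Mul(-1, -39520)) = Add(Add(31, 6403), Mul(-1, -39520)) = Add(6434, 39520) = 45954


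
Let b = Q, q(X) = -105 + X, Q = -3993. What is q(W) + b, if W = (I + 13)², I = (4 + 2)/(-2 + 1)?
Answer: -4049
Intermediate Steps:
I = -6 (I = 6/(-1) = 6*(-1) = -6)
W = 49 (W = (-6 + 13)² = 7² = 49)
b = -3993
q(W) + b = (-105 + 49) - 3993 = -56 - 3993 = -4049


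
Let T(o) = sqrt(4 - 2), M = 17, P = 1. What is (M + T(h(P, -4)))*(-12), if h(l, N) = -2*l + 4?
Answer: -204 - 12*sqrt(2) ≈ -220.97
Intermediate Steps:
h(l, N) = 4 - 2*l
T(o) = sqrt(2)
(M + T(h(P, -4)))*(-12) = (17 + sqrt(2))*(-12) = -204 - 12*sqrt(2)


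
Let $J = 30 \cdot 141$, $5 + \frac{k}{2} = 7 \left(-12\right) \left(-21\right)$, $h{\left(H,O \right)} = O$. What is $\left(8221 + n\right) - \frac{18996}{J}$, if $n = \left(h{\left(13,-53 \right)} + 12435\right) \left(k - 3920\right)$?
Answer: $- \frac{3503389981}{705} \approx -4.9693 \cdot 10^{6}$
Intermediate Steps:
$k = 3518$ ($k = -10 + 2 \cdot 7 \left(-12\right) \left(-21\right) = -10 + 2 \left(\left(-84\right) \left(-21\right)\right) = -10 + 2 \cdot 1764 = -10 + 3528 = 3518$)
$J = 4230$
$n = -4977564$ ($n = \left(-53 + 12435\right) \left(3518 - 3920\right) = 12382 \left(-402\right) = -4977564$)
$\left(8221 + n\right) - \frac{18996}{J} = \left(8221 - 4977564\right) - \frac{18996}{4230} = -4969343 - \frac{3166}{705} = - \frac{3503389981}{705}$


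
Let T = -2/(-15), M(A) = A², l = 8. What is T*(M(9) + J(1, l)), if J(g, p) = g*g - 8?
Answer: 148/15 ≈ 9.8667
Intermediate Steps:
J(g, p) = -8 + g² (J(g, p) = g² - 8 = -8 + g²)
T = 2/15 (T = -2*(-1/15) = 2/15 ≈ 0.13333)
T*(M(9) + J(1, l)) = 2*(9² + (-8 + 1²))/15 = 2*(81 + (-8 + 1))/15 = 2*(81 - 7)/15 = (2/15)*74 = 148/15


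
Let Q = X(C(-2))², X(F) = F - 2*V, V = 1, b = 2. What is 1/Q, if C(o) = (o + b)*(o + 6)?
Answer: ¼ ≈ 0.25000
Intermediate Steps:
C(o) = (2 + o)*(6 + o) (C(o) = (o + 2)*(o + 6) = (2 + o)*(6 + o))
X(F) = -2 + F (X(F) = F - 2*1 = F - 2 = -2 + F)
Q = 4 (Q = (-2 + (12 + (-2)² + 8*(-2)))² = (-2 + (12 + 4 - 16))² = (-2 + 0)² = (-2)² = 4)
1/Q = 1/4 = ¼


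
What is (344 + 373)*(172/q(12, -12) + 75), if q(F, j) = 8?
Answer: 138381/2 ≈ 69191.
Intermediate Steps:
(344 + 373)*(172/q(12, -12) + 75) = (344 + 373)*(172/8 + 75) = 717*(172*(⅛) + 75) = 717*(43/2 + 75) = 717*(193/2) = 138381/2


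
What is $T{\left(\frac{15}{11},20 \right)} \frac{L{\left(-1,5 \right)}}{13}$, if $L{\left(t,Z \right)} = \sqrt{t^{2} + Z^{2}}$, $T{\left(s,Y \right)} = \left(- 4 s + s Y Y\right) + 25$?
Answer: $\frac{565 \sqrt{26}}{13} \approx 221.61$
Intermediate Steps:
$T{\left(s,Y \right)} = 25 - 4 s + s Y^{2}$ ($T{\left(s,Y \right)} = \left(- 4 s + Y s Y\right) + 25 = \left(- 4 s + s Y^{2}\right) + 25 = 25 - 4 s + s Y^{2}$)
$L{\left(t,Z \right)} = \sqrt{Z^{2} + t^{2}}$
$T{\left(\frac{15}{11},20 \right)} \frac{L{\left(-1,5 \right)}}{13} = \left(25 - 4 \cdot \frac{15}{11} + \frac{15}{11} \cdot 20^{2}\right) \frac{\sqrt{5^{2} + \left(-1\right)^{2}}}{13} = \left(25 - 4 \cdot 15 \cdot \frac{1}{11} + 15 \cdot \frac{1}{11} \cdot 400\right) \sqrt{25 + 1} \cdot \frac{1}{13} = \left(25 - \frac{60}{11} + \frac{15}{11} \cdot 400\right) \sqrt{26} \cdot \frac{1}{13} = \left(25 - \frac{60}{11} + \frac{6000}{11}\right) \frac{\sqrt{26}}{13} = 565 \frac{\sqrt{26}}{13} = \frac{565 \sqrt{26}}{13}$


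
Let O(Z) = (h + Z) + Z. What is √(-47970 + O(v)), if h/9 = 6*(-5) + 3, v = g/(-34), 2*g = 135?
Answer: 3*I*√6193202/34 ≈ 219.58*I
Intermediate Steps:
g = 135/2 (g = (½)*135 = 135/2 ≈ 67.500)
v = -135/68 (v = (135/2)/(-34) = (135/2)*(-1/34) = -135/68 ≈ -1.9853)
h = -243 (h = 9*(6*(-5) + 3) = 9*(-30 + 3) = 9*(-27) = -243)
O(Z) = -243 + 2*Z (O(Z) = (-243 + Z) + Z = -243 + 2*Z)
√(-47970 + O(v)) = √(-47970 + (-243 + 2*(-135/68))) = √(-47970 + (-243 - 135/34)) = √(-47970 - 8397/34) = √(-1639377/34) = 3*I*√6193202/34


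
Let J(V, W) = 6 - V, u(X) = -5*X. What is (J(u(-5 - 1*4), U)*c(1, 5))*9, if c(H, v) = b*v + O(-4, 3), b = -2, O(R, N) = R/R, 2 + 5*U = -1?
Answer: 3159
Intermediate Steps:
U = -⅗ (U = -⅖ + (⅕)*(-1) = -⅖ - ⅕ = -⅗ ≈ -0.60000)
O(R, N) = 1
c(H, v) = 1 - 2*v (c(H, v) = -2*v + 1 = 1 - 2*v)
(J(u(-5 - 1*4), U)*c(1, 5))*9 = ((6 - (-5)*(-5 - 1*4))*(1 - 2*5))*9 = ((6 - (-5)*(-5 - 4))*(1 - 10))*9 = ((6 - (-5)*(-9))*(-9))*9 = ((6 - 1*45)*(-9))*9 = ((6 - 45)*(-9))*9 = -39*(-9)*9 = 351*9 = 3159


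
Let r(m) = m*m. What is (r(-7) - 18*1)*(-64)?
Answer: -1984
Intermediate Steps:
r(m) = m²
(r(-7) - 18*1)*(-64) = ((-7)² - 18*1)*(-64) = (49 - 18)*(-64) = 31*(-64) = -1984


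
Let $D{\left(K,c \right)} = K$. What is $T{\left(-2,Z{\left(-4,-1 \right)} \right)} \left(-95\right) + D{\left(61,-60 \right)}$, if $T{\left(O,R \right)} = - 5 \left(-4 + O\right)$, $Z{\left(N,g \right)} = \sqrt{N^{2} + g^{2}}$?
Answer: $-2789$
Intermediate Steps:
$T{\left(O,R \right)} = 20 - 5 O$
$T{\left(-2,Z{\left(-4,-1 \right)} \right)} \left(-95\right) + D{\left(61,-60 \right)} = \left(20 - -10\right) \left(-95\right) + 61 = \left(20 + 10\right) \left(-95\right) + 61 = 30 \left(-95\right) + 61 = -2850 + 61 = -2789$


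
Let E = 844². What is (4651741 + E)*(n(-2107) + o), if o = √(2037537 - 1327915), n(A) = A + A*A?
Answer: 23802244163334 + 5364077*√709622 ≈ 2.3807e+13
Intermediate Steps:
n(A) = A + A²
E = 712336
o = √709622 ≈ 842.39
(4651741 + E)*(n(-2107) + o) = (4651741 + 712336)*(-2107*(1 - 2107) + √709622) = 5364077*(-2107*(-2106) + √709622) = 5364077*(4437342 + √709622) = 23802244163334 + 5364077*√709622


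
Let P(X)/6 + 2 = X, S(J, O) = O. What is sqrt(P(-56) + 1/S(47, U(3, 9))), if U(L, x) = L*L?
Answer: I*sqrt(3131)/3 ≈ 18.652*I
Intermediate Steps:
U(L, x) = L**2
P(X) = -12 + 6*X
sqrt(P(-56) + 1/S(47, U(3, 9))) = sqrt((-12 + 6*(-56)) + 1/(3**2)) = sqrt((-12 - 336) + 1/9) = sqrt(-348 + 1/9) = sqrt(-3131/9) = I*sqrt(3131)/3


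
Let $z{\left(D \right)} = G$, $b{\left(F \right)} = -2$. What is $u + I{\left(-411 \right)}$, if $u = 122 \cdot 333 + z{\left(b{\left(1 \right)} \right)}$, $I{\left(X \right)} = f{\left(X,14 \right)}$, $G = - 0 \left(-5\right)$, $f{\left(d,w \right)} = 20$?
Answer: $40646$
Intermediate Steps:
$G = 0$ ($G = \left(-1\right) 0 = 0$)
$I{\left(X \right)} = 20$
$z{\left(D \right)} = 0$
$u = 40626$ ($u = 122 \cdot 333 + 0 = 40626 + 0 = 40626$)
$u + I{\left(-411 \right)} = 40626 + 20 = 40646$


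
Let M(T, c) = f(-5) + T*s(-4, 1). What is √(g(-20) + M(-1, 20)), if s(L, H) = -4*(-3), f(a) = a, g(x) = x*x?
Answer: √383 ≈ 19.570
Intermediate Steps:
g(x) = x²
s(L, H) = 12
M(T, c) = -5 + 12*T (M(T, c) = -5 + T*12 = -5 + 12*T)
√(g(-20) + M(-1, 20)) = √((-20)² + (-5 + 12*(-1))) = √(400 + (-5 - 12)) = √(400 - 17) = √383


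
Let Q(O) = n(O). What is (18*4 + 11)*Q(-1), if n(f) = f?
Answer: -83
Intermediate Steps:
Q(O) = O
(18*4 + 11)*Q(-1) = (18*4 + 11)*(-1) = (72 + 11)*(-1) = 83*(-1) = -83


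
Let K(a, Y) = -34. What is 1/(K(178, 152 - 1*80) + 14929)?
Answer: 1/14895 ≈ 6.7137e-5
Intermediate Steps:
1/(K(178, 152 - 1*80) + 14929) = 1/(-34 + 14929) = 1/14895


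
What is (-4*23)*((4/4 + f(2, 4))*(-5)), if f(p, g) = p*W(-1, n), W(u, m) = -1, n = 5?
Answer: -460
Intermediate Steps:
f(p, g) = -p (f(p, g) = p*(-1) = -p)
(-4*23)*((4/4 + f(2, 4))*(-5)) = (-4*23)*((4/4 - 1*2)*(-5)) = -92*(4*(¼) - 2)*(-5) = -92*(1 - 2)*(-5) = -(-92)*(-5) = -92*5 = -460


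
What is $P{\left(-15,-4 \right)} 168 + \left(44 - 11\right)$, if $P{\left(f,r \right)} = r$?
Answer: $-639$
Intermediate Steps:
$P{\left(-15,-4 \right)} 168 + \left(44 - 11\right) = \left(-4\right) 168 + \left(44 - 11\right) = -672 + 33 = -639$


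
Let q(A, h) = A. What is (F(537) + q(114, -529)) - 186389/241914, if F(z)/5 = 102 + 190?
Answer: 380586247/241914 ≈ 1573.2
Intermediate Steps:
F(z) = 1460 (F(z) = 5*(102 + 190) = 5*292 = 1460)
(F(537) + q(114, -529)) - 186389/241914 = (1460 + 114) - 186389/241914 = 1574 - 186389*1/241914 = 1574 - 186389/241914 = 380586247/241914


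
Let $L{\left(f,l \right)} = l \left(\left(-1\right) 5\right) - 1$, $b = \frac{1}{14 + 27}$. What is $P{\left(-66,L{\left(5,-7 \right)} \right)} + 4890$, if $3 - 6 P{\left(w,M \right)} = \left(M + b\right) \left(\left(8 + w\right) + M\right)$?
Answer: $\frac{412181}{82} \approx 5026.6$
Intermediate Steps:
$b = \frac{1}{41} \approx 0.02439$
$L{\left(f,l \right)} = -1 - 5 l$ ($L{\left(f,l \right)} = l \left(-5\right) - 1 = - 5 l - 1 = -1 - 5 l$)
$P{\left(w,M \right)} = \frac{1}{2} - \frac{\left(\frac{1}{41} + M\right) \left(8 + M + w\right)}{6}$ ($P{\left(w,M \right)} = \frac{1}{2} - \frac{\left(M + \frac{1}{41}\right) \left(\left(8 + w\right) + M\right)}{6} = \frac{1}{2} - \frac{\left(\frac{1}{41} + M\right) \left(8 + M + w\right)}{6}$)
$P{\left(-66,L{\left(5,-7 \right)} \right)} + 4890 = \left(\frac{115}{246} - \frac{329 \left(-1 - -35\right)}{246} - \frac{\left(-1 - -35\right)^{2}}{6} - - \frac{11}{41} - \frac{1}{6} \left(-1 - -35\right) \left(-66\right)\right) + 4890 = \left(\frac{115}{246} - \frac{329 \left(-1 + 35\right)}{246} - \frac{\left(-1 + 35\right)^{2}}{6} + \frac{11}{41} - \frac{1}{6} \left(-1 + 35\right) \left(-66\right)\right) + 4890 = \left(\frac{115}{246} - \frac{5593}{123} - \frac{34^{2}}{6} + \frac{11}{41} - \frac{17}{3} \left(-66\right)\right) + 4890 = \left(\frac{115}{246} - \frac{5593}{123} - \frac{578}{3} + \frac{11}{41} + 374\right) + 4890 = \frac{11201}{82} + 4890 = \frac{412181}{82}$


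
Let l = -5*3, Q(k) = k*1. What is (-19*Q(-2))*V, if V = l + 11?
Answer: -152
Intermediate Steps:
Q(k) = k
l = -15
V = -4 (V = -15 + 11 = -4)
(-19*Q(-2))*V = -19*(-2)*(-4) = 38*(-4) = -152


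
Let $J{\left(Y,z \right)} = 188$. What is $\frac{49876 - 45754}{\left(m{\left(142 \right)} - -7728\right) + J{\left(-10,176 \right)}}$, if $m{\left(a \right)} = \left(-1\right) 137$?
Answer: $\frac{1374}{2593} \approx 0.52989$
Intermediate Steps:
$m{\left(a \right)} = -137$
$\frac{49876 - 45754}{\left(m{\left(142 \right)} - -7728\right) + J{\left(-10,176 \right)}} = \frac{49876 - 45754}{\left(-137 - -7728\right) + 188} = \frac{4122}{\left(-137 + 7728\right) + 188} = \frac{4122}{7591 + 188} = \frac{4122}{7779} = 4122 \cdot \frac{1}{7779} = \frac{1374}{2593}$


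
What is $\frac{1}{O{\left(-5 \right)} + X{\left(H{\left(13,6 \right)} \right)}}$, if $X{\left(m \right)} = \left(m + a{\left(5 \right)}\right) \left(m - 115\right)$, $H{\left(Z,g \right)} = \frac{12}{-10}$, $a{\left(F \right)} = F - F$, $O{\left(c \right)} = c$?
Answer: $\frac{25}{3361} \approx 0.0074383$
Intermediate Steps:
$a{\left(F \right)} = 0$
$H{\left(Z,g \right)} = - \frac{6}{5}$ ($H{\left(Z,g \right)} = 12 \left(- \frac{1}{10}\right) = - \frac{6}{5}$)
$X{\left(m \right)} = m \left(-115 + m\right)$ ($X{\left(m \right)} = \left(m + 0\right) \left(m - 115\right) = m \left(-115 + m\right)$)
$\frac{1}{O{\left(-5 \right)} + X{\left(H{\left(13,6 \right)} \right)}} = \frac{1}{-5 - \frac{6 \left(-115 - \frac{6}{5}\right)}{5}} = \frac{1}{-5 - - \frac{3486}{25}} = \frac{1}{-5 + \frac{3486}{25}} = \frac{1}{\frac{3361}{25}} = \frac{25}{3361}$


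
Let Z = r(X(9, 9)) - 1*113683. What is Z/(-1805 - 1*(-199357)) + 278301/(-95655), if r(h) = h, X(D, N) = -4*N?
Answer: -21952236699/6298945520 ≈ -3.4851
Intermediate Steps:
Z = -113719 (Z = -4*9 - 1*113683 = -36 - 113683 = -113719)
Z/(-1805 - 1*(-199357)) + 278301/(-95655) = -113719/(-1805 - 1*(-199357)) + 278301/(-95655) = -113719/(-1805 + 199357) + 278301*(-1/95655) = -113719/197552 - 92767/31885 = -21952236699/6298945520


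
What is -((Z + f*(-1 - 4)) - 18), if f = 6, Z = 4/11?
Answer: 524/11 ≈ 47.636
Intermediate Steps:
Z = 4/11 (Z = 4*(1/11) = 4/11 ≈ 0.36364)
-((Z + f*(-1 - 4)) - 18) = -((4/11 + 6*(-1 - 4)) - 18) = -((4/11 + 6*(-5)) - 18) = -((4/11 - 30) - 18) = -(-326/11 - 18) = -1*(-524/11) = 524/11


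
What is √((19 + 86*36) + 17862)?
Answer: √20977 ≈ 144.83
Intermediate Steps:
√((19 + 86*36) + 17862) = √((19 + 3096) + 17862) = √(3115 + 17862) = √20977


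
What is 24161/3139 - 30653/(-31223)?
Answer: 850598670/98008997 ≈ 8.6788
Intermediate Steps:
24161/3139 - 30653/(-31223) = 24161*(1/3139) - 30653*(-1/31223) = 24161/3139 + 30653/31223 = 850598670/98008997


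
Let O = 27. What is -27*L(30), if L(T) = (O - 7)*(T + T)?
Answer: -32400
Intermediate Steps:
L(T) = 40*T (L(T) = (27 - 7)*(T + T) = 20*(2*T) = 40*T)
-27*L(30) = -1080*30 = -27*1200 = -32400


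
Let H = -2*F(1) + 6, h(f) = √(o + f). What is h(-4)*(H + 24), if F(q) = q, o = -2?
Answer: 28*I*√6 ≈ 68.586*I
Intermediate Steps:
h(f) = √(-2 + f)
H = 4 (H = -2*1 + 6 = -2 + 6 = 4)
h(-4)*(H + 24) = √(-2 - 4)*(4 + 24) = √(-6)*28 = (I*√6)*28 = 28*I*√6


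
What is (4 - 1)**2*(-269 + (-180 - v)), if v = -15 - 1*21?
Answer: -3717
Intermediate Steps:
v = -36 (v = -15 - 21 = -36)
(4 - 1)**2*(-269 + (-180 - v)) = (4 - 1)**2*(-269 + (-180 - 1*(-36))) = 3**2*(-269 + (-180 + 36)) = 9*(-269 - 144) = 9*(-413) = -3717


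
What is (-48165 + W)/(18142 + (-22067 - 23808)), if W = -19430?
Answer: 67595/27733 ≈ 2.4373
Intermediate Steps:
(-48165 + W)/(18142 + (-22067 - 23808)) = (-48165 - 19430)/(18142 + (-22067 - 23808)) = -67595/(18142 - 45875) = -67595/(-27733) = -67595*(-1/27733) = 67595/27733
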